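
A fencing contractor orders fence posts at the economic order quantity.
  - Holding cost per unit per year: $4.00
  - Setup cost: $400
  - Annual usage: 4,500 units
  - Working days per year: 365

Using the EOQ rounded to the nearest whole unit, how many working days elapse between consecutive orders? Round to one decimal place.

77.0 days

Q* = √(2·D·S / H) = √(2·4,500·400 / 4) = √900,000.0 ≈ 948.68 → Q = 949 units
T = Q/D × 365 days = 949/4,500 × 365 = 76.974 days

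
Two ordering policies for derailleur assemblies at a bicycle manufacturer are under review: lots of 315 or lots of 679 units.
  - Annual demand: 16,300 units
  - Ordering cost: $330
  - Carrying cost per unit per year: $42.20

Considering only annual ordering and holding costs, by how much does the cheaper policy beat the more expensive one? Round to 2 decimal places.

$1,473.85

For each Q, cost = (D/Q)·S + (Q/2)·H.
TC(315) = (16,300/315)×330 + (315/2)×42.2 = $23,722.69
TC(679) = (16,300/679)×330 + (679/2)×42.2 = $22,248.84
Lots of 679 are cheaper by $1,473.85.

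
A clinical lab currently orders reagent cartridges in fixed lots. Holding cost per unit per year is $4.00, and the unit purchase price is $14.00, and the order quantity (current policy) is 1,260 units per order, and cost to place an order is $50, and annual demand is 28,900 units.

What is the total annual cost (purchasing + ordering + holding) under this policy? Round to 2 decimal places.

Annual ordering cost = (D/Q)·S = (28,900/1,260) × 50 = $1,146.83
Annual holding cost  = (Q/2)·H = (1,260/2) × 4 = $2,520.00
Purchase cost = D·C = 28,900 × 14 = $404,600.00
Total = $1,146.83 + $2,520.00 + $404,600.00 = $408,266.83

$408,266.83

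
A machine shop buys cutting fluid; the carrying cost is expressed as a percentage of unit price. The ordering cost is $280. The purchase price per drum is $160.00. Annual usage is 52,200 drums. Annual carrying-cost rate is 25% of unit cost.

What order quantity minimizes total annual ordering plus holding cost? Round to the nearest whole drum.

H = i·C = 0.25 × $160 = $40.0000 per drum-year
Optimal lot size Q* = (2 × 52,200 × $280 / $40)^½ ≈ 854.87

855 drums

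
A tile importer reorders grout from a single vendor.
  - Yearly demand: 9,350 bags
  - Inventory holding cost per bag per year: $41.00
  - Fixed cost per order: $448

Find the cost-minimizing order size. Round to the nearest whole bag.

Q* = √(2·D·S / H) = √(2·9,350·448 / 41) = √204,331.7 ≈ 452.03

452 bags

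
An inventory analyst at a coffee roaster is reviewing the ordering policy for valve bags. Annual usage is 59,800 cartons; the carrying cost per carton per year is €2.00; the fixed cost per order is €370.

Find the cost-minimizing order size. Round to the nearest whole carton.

Optimal lot size Q* = (2 × 59,800 × €370 / €2)^½ ≈ 4,703.83

4,704 cartons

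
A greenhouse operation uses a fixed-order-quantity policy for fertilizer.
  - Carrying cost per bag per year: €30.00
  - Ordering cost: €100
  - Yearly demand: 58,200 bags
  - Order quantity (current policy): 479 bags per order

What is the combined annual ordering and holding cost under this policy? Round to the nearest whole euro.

Orders/yr = 58,200/479 = 121.503; ordering cost = 121.503 × €100 = €12,150.31
Average inventory = 479/2 = 239.5; holding cost = 239.5 × €30 = €7,185.00
Total = €12,150.31 + €7,185.00 = €19,335.31

€19,335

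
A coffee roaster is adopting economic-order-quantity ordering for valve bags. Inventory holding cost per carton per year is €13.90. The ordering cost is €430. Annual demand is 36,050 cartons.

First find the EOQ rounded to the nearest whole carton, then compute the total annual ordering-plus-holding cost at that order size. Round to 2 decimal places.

Optimal lot size Q* = (2 × 36,050 × €430 / €13.9)^½ ≈ 1,493.46 → Q = 1,493 cartons
Ordering: D/Q × S = 36,050/1,493 × €430 = €10,382.79
Holding:  Q/2 × H = 1,493/2 × €13.9 = €10,376.35
Total = €10,382.79 + €10,376.35 = €20,759.14

€20,759.14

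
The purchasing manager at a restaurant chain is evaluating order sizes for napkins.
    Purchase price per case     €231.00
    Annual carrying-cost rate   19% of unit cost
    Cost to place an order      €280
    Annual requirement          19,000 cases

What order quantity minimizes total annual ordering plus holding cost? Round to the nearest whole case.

Holding cost per case per year: H = 19% × €231 = €43.8900
2DS/H = 2·19,000·280/43.89 = 242,424.24
EOQ = √242,424.24 ≈ 492.37

492 cases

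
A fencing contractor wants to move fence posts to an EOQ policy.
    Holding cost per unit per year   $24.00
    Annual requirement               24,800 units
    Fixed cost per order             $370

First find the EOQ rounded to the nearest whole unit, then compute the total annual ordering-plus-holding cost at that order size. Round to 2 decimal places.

$20,986.86

2DS/H = 2·24,800·370/24 = 764,666.67
EOQ = √764,666.67 ≈ 874.45 → Q = 874 units
Ordering: D/Q × S = 24,800/874 × $370 = $10,498.86
Holding:  Q/2 × H = 874/2 × $24 = $10,488.00
Total = $10,498.86 + $10,488.00 = $20,986.86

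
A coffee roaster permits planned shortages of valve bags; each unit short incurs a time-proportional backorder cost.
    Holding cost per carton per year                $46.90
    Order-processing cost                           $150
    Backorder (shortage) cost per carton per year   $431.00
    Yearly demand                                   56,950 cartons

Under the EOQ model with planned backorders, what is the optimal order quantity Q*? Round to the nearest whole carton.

636 cartons

Q* = √(2DS/H) · √((H + b)/b)
   = √(2 × 56,950 × 150 / 46.9) · √((46.9 + 431) / 431)
   = 603.561 × 1.0530 ≈ 635.55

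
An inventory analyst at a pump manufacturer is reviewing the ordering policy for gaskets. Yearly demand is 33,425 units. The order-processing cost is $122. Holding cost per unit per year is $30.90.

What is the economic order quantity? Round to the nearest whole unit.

514 units

2DS/H = 2·33,425·122/30.9 = 263,938.51
EOQ = √263,938.51 ≈ 513.75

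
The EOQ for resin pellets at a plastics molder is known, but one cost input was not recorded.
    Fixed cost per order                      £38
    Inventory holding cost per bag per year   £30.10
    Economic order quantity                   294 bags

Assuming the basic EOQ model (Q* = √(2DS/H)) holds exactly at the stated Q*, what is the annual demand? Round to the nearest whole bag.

34,233 bags per year

Since Q* = (2DS/H)^½, squaring gives Q*²·H = 2DS.
D = Q²H / (2S) = 294² × 30.1 / (2 × 38) = 34,233.21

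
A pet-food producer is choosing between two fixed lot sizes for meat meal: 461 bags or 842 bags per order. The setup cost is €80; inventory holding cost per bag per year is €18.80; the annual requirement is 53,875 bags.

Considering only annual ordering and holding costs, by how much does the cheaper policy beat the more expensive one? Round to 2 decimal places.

Annual cost at Q: ordering D·S/Q plus holding Q·H/2.
TC(461) = (53,875/461)×80 + (461/2)×18.8 = €13,682.64
TC(842) = (53,875/842)×80 + (842/2)×18.8 = €13,033.56
Cheaper: Q = 842.  Difference = €649.08

€649.08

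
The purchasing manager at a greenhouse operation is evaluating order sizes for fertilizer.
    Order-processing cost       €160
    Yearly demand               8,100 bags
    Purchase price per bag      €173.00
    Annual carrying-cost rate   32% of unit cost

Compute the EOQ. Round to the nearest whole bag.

216 bags

H = i·C = 0.32 × €173 = €55.3600 per bag-year
EOQ = √(2DS/H) = √(2 × 8,100 × 160 / 55.36)
    = √(46,820.81) ≈ 216.38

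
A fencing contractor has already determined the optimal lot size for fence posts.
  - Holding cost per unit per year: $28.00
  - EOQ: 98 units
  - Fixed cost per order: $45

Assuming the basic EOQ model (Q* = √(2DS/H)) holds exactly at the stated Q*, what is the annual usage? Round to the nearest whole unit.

2,988 units per year

EOQ relation: Q² = 2DS/H, so rearrange for the unknown.
D = Q²H / (2S) = 98² × 28 / (2 × 45) = 2,987.91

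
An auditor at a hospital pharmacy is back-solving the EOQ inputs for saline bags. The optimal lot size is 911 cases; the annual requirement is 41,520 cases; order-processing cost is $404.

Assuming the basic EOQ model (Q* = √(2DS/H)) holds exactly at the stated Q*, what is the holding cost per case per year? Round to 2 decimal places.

$40.42

From Q* = √(2DS/H) ⇒ Q*² = 2DS/H.
H = 2DS / Q² = 2 × 41,520 × 404 / 911² = 40.4233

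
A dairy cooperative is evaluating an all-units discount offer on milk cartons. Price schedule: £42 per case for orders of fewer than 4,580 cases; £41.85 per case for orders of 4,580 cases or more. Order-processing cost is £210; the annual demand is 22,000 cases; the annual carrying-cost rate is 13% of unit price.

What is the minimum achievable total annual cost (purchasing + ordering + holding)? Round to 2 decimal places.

H₁ = 13%×£42 = £5.4600;  H₂ = 13%×£41.85 = £5.4405
EOQ₁ = √(2×22,000×210/5.4600) = 1,300.89  (< 4,580, feasible at tier 1)
EOQ₂ = √(2×22,000×210/5.4405) = 1,303.22  (< 4,580 → use Q = 4,580 at tier-2 price)
TC(tier 1 (EOQ₁), Q≈1,300.9) = £931,102.84
TC(tier 2, Q≈4,580.0) = £934,167.48
Minimum at tier 1 (EOQ₁): £931,102.84

£931,102.84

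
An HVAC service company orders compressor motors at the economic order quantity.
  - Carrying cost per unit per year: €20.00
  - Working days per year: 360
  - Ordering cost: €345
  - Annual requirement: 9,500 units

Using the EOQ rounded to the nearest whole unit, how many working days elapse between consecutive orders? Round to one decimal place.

EOQ = √(2DS/H) = √(2 × 9,500 × 345 / 20)
    = √(327,750.00) ≈ 572.49 → Q = 572 units
Days between orders = 360 / (D/Q) = 360 / 16.608 ≈ 21.676

21.7 days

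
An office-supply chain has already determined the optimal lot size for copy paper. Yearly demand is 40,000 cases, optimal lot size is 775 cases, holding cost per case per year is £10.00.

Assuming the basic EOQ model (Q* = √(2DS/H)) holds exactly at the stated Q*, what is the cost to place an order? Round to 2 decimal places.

From Q* = √(2DS/H) ⇒ Q*² = 2DS/H.
S = Q²H / (2D) = 775² × 10 / (2 × 40,000) = 75.0781

£75.08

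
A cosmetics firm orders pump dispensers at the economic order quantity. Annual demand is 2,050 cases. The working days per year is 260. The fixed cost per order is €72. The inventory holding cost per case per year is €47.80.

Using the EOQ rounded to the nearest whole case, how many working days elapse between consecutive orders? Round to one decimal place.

10.0 days

Optimal lot size Q* = (2 × 2,050 × €72 / €47.8)^½ ≈ 78.59 → Q = 79 cases
T = Q/D × 260 days = 79/2,050 × 260 = 10.020 days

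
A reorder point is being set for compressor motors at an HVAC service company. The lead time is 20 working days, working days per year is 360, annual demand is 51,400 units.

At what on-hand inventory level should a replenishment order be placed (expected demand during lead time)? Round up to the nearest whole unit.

Daily demand d = 51,400 / 360 = 142.778 units/day
Demand during lead time = 142.778 × 20 = 2,855.56
Reorder point = 2,855.56 → round up

2,856 units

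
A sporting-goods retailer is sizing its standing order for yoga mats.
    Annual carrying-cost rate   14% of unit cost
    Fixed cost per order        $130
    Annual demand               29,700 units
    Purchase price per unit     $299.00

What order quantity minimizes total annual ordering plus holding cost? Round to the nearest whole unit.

Holding cost per unit per year: H = 14% × $299 = $41.8600
2DS/H = 2·29,700·130/41.86 = 184,472.05
EOQ = √184,472.05 ≈ 429.50

430 units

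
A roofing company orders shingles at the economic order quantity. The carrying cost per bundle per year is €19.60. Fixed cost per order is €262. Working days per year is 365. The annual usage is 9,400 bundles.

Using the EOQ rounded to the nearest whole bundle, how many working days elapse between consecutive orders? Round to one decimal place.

19.5 days

EOQ = √(2DS/H) = √(2 × 9,400 × 262 / 19.6)
    = √(251,306.12) ≈ 501.30 → Q = 501 bundles
Days between orders = 365 / (D/Q) = 365 / 18.762 ≈ 19.454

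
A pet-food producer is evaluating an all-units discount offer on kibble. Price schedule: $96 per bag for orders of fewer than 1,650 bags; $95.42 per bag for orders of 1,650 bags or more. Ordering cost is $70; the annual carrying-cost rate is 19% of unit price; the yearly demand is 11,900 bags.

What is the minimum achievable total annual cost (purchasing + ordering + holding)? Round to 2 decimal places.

$1,147,912.52

H₁ = 19%×$96 = $18.2400;  H₂ = 19%×$95.42 = $18.1298
EOQ₁ = √(2×11,900×70/18.2400) = 302.22  (< 1,650, feasible at tier 1)
EOQ₂ = √(2×11,900×70/18.1298) = 303.14  (< 1,650 → use Q = 1,650 at tier-2 price)
TC(tier 1 (EOQ₁), Q≈302.2) = $1,147,912.52
TC(tier 2, Q≈1,650.0) = $1,150,959.93
Minimum at tier 1 (EOQ₁): $1,147,912.52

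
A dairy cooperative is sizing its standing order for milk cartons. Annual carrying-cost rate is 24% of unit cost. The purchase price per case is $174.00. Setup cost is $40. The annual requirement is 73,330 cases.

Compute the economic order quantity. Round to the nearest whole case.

375 cases

Holding cost per case per year: H = 24% × $174 = $41.7600
Q* = √(2·D·S / H) = √(2·73,330·40 / 41.76) = √140,478.9 ≈ 374.81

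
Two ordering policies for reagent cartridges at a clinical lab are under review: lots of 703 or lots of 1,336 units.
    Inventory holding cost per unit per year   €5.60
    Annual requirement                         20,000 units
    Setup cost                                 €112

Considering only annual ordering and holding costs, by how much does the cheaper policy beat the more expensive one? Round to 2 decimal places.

€262.70

TC(Q) = (D/Q)S + (Q/2)H
TC(703) = (20,000/703)×112 + (703/2)×5.6 = €5,154.74
TC(1,336) = (20,000/1,336)×112 + (1,336/2)×5.6 = €5,417.45
Lots of 703 are cheaper by €262.70.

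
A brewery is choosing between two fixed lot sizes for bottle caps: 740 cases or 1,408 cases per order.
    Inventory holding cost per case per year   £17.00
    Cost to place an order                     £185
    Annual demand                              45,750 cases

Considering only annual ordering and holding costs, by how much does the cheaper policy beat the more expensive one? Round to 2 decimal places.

Annual cost at Q: ordering D·S/Q plus holding Q·H/2.
TC(740) = (45,750/740)×185 + (740/2)×17 = £17,727.50
TC(1,408) = (45,750/1,408)×185 + (1,408/2)×17 = £17,979.19
Cheaper: Q = 740.  Difference = £251.69

£251.69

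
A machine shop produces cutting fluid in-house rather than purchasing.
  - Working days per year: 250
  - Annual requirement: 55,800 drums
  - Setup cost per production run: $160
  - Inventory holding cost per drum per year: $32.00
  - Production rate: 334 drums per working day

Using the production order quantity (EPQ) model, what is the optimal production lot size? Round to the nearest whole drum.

d = 55,800/250 = 223.2000 drums/day;  effective holding cost H(1 − d/p) = 32·(1 − 223.2000/334) = 10.61557
Q* = √(2DS / H_eff) = √(2·55,800·160 / 10.61557) ≈ 1,296.94

1,297 drums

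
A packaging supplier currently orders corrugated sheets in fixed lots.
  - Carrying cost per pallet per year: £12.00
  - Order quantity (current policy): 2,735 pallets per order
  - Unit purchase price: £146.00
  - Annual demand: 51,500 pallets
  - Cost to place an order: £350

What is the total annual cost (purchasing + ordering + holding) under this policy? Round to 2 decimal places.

£7,542,000.49

Orders/yr = 51,500/2,735 = 18.830; ordering cost = 18.830 × £350 = £6,590.49
Average inventory = 2,735/2 = 1367.5; holding cost = 1367.5 × £12 = £16,410.00
Purchase cost = D·C = 51,500 × 146 = £7,519,000.00
Total = £6,590.49 + £16,410.00 + £7,519,000.00 = £7,542,000.49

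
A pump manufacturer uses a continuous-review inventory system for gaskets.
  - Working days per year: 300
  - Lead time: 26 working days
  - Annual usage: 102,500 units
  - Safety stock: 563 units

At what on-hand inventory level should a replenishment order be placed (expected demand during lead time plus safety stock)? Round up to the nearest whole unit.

9,447 units

Daily demand d = 102,500 / 300 = 341.667 units/day
Demand during lead time = 341.667 × 26 = 8,883.33
Reorder point = 8,883.33 + 563 = 9,446.33 → round up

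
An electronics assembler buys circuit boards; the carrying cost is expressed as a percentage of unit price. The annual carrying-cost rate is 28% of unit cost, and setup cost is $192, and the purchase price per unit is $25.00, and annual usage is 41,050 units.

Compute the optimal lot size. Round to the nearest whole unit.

H = i·C = 0.28 × $25 = $7.0000 per unit-year
2DS/H = 2·41,050·192/7 = 2,251,885.71
EOQ = √2,251,885.71 ≈ 1,500.63

1,501 units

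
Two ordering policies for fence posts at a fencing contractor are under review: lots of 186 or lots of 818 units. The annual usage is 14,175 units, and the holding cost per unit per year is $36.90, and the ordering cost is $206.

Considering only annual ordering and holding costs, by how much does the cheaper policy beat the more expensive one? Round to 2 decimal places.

$469.05

Annual cost at Q: ordering D·S/Q plus holding Q·H/2.
TC(186) = (14,175/186)×206 + (186/2)×36.9 = $19,130.89
TC(818) = (14,175/818)×206 + (818/2)×36.9 = $18,661.84
|ΔTC| = |$19,130.89 − $18,661.84| = $469.05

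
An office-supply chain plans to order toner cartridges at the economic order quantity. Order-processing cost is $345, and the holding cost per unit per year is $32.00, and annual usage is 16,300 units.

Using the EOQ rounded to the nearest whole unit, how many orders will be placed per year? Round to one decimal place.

27.5 orders per year

Q* = √(2·D·S / H) = √(2·16,300·345 / 32) = √351,468.8 ≈ 592.85 → Q = 593
N = D/Q = 16,300/593 ≈ 27.487 orders/yr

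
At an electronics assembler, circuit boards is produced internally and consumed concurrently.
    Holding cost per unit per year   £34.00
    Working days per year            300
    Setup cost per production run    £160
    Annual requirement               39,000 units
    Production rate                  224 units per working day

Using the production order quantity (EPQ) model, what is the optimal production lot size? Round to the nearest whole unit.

d = 39,000/300 = 130.0000 units/day;  effective holding cost H(1 − d/p) = 34·(1 − 130.0000/224) = 14.26786
Q* = √(2DS / H_eff) = √(2·39,000·160 / 14.26786) ≈ 935.25

935 units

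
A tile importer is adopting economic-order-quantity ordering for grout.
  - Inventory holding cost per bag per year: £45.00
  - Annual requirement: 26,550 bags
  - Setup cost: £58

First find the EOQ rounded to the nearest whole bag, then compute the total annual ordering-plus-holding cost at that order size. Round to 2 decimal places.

Q* = √(2·D·S / H) = √(2·26,550·58 / 45) = √68,440.0 ≈ 261.61 → Q = 262 bags
Ordering: D/Q × S = 26,550/262 × £58 = £5,877.48
Holding:  Q/2 × H = 262/2 × £45 = £5,895.00
Total = £5,877.48 + £5,895.00 = £11,772.48

£11,772.48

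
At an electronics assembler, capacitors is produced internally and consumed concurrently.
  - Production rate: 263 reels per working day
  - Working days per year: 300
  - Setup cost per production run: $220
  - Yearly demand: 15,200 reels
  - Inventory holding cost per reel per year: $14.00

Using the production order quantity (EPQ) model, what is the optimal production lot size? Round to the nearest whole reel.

769 reels

d = 15,200/300 = 50.6667 reels/day;  effective holding cost H(1 − d/p) = 14·(1 − 50.6667/263) = 11.30292
Q* = √(2DS / H_eff) = √(2·15,200·220 / 11.30292) ≈ 769.22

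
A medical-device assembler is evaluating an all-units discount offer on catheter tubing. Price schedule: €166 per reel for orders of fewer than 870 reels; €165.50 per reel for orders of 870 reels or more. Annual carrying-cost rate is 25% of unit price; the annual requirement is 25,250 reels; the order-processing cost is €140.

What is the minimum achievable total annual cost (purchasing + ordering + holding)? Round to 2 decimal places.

€4,200,936.34

H₁ = 25%×€166 = €41.5000;  H₂ = 25%×€165.50 = €41.3750
EOQ₁ = √(2×25,250×140/41.5000) = 412.75  (< 870, feasible at tier 1)
EOQ₂ = √(2×25,250×140/41.3750) = 413.37  (< 870 → use Q = 870 at tier-2 price)
TC(tier 1 (EOQ₁), Q≈412.7) = €4,208,629.07
TC(tier 2, Q≈870.0) = €4,200,936.34
Minimum at tier 2: €4,200,936.34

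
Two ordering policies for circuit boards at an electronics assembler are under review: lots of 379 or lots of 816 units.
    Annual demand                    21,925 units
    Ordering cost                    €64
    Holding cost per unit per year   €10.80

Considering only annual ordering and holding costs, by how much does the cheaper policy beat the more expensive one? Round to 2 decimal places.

TC(Q) = (D/Q)S + (Q/2)H
TC(379) = (21,925/379)×64 + (379/2)×10.8 = €5,748.97
TC(816) = (21,925/816)×64 + (816/2)×10.8 = €6,126.01
Cheaper: Q = 379.  Difference = €377.03

€377.03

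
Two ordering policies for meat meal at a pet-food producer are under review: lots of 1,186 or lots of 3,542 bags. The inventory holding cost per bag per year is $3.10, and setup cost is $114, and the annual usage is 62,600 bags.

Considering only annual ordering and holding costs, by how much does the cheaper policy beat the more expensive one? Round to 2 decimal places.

Annual cost at Q: ordering D·S/Q plus holding Q·H/2.
TC(1,186) = (62,600/1,186)×114 + (1,186/2)×3.1 = $7,855.50
TC(3,542) = (62,600/3,542)×114 + (3,542/2)×3.1 = $7,504.89
Lots of 3,542 are cheaper by $350.61.

$350.61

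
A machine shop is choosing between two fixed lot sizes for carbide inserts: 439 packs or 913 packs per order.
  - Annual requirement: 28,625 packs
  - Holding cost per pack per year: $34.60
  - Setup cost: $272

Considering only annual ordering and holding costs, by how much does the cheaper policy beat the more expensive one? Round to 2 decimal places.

$1,007.63

TC(Q) = (D/Q)S + (Q/2)H
TC(439) = (28,625/439)×272 + (439/2)×34.6 = $25,330.46
TC(913) = (28,625/913)×272 + (913/2)×34.6 = $24,322.83
Lots of 913 are cheaper by $1,007.63.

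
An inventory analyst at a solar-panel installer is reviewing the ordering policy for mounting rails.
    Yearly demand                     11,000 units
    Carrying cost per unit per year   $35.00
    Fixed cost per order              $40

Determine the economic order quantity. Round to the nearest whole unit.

EOQ = √(2DS/H) = √(2 × 11,000 × 40 / 35)
    = √(25,142.86) ≈ 158.56

159 units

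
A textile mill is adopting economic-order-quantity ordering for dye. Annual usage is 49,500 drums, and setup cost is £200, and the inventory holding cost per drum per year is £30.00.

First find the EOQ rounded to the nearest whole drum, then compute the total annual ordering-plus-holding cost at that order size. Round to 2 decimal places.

2DS/H = 2·49,500·200/30 = 660,000.00
EOQ = √660,000.00 ≈ 812.40 → Q = 812 drums
Orders/yr = 49,500/812 = 60.961; ordering cost = 60.961 × £200 = £12,192.12
Average inventory = 812/2 = 406; holding cost = 406 × £30 = £12,180.00
Total = £12,192.12 + £12,180.00 = £24,372.12

£24,372.12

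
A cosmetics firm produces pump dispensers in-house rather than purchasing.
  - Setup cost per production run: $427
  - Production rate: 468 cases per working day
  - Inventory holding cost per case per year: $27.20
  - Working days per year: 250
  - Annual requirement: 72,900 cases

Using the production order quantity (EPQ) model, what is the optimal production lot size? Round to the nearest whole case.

d = 72,900/250 = 291.6000 cases/day;  effective holding cost H(1 − d/p) = 27.2·(1 − 291.6000/468) = 10.25231
Q* = √(2DS / H_eff) = √(2·72,900·427 / 10.25231) ≈ 2,464.23

2,464 cases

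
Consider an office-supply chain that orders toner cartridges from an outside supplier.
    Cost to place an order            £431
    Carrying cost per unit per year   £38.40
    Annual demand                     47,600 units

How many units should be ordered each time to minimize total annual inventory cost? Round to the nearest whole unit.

Optimal lot size Q* = (2 × 47,600 × £431 / £38.4)^½ ≈ 1,033.69

1,034 units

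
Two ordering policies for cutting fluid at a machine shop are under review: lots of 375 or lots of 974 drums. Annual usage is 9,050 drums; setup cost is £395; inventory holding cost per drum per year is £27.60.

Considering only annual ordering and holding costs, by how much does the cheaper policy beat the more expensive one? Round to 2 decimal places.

TC(Q) = (D/Q)S + (Q/2)H
TC(375) = (9,050/375)×395 + (375/2)×27.6 = £14,707.67
TC(974) = (9,050/974)×395 + (974/2)×27.6 = £17,111.37
Lots of 375 are cheaper by £2,403.71.

£2,403.71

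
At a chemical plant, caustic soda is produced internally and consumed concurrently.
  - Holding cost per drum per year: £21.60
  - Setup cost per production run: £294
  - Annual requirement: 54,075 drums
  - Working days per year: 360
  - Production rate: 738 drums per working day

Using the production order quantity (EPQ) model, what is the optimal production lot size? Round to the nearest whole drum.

1,359 drums

d = 54,075/360 = 150.2083 drums/day;  effective holding cost H(1 − d/p) = 21.6·(1 − 150.2083/738) = 17.20366
Q* = √(2DS / H_eff) = √(2·54,075·294 / 17.20366) ≈ 1,359.49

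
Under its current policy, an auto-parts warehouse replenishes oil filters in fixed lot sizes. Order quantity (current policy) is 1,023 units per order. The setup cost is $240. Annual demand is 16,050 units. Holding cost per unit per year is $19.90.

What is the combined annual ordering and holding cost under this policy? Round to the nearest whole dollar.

Orders/yr = 16,050/1,023 = 15.689; ordering cost = 15.689 × $240 = $3,765.40
Average inventory = 1,023/2 = 511.5; holding cost = 511.5 × $19.9 = $10,178.85
Total = $3,765.40 + $10,178.85 = $13,944.25

$13,944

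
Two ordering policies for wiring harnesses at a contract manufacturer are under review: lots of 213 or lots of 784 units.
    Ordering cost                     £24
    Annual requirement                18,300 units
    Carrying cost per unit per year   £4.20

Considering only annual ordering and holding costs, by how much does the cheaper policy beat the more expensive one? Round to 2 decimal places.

Annual cost at Q: ordering D·S/Q plus holding Q·H/2.
TC(213) = (18,300/213)×24 + (213/2)×4.2 = £2,509.27
TC(784) = (18,300/784)×24 + (784/2)×4.2 = £2,206.60
|ΔTC| = |£2,509.27 − £2,206.60| = £302.67

£302.67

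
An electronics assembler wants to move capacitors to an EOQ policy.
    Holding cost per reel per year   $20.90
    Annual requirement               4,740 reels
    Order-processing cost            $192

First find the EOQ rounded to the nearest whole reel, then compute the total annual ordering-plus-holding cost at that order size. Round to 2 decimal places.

Optimal lot size Q* = (2 × 4,740 × $192 / $20.9)^½ ≈ 295.11 → Q = 295 reels
Orders/yr = 4,740/295 = 16.068; ordering cost = 16.068 × $192 = $3,085.02
Average inventory = 295/2 = 147.5; holding cost = 147.5 × $20.9 = $3,082.75
Total = $3,085.02 + $3,082.75 = $6,167.77

$6,167.77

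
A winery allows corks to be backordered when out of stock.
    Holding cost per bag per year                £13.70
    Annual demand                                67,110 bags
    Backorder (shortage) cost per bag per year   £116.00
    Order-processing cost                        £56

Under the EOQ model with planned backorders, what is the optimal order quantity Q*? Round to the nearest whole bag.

783 bags

Q* = √(2DS/H) · √((H + b)/b)
   = √(2 × 67,110 × 56 / 13.7) · √((13.7 + 116) / 116)
   = 740.700 × 1.0574 ≈ 783.22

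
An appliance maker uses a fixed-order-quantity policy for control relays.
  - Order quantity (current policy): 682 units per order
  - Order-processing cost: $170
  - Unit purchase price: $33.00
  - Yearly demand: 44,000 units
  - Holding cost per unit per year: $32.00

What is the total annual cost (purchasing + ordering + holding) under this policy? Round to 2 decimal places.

Annual ordering cost = (D/Q)·S = (44,000/682) × 170 = $10,967.74
Annual holding cost  = (Q/2)·H = (682/2) × 32 = $10,912.00
Purchase cost = D·C = 44,000 × 33 = $1,452,000.00
Total = $10,967.74 + $10,912.00 + $1,452,000.00 = $1,473,879.74

$1,473,879.74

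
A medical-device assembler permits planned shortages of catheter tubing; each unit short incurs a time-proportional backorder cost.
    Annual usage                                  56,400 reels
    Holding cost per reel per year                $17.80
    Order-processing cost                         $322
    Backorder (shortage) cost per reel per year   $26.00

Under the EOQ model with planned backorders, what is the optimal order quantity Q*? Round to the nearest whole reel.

1,854 reels

Basic EOQ = √(2·56,400·322/17.8) = 1,428.474
Backorder adjustment √((H+b)/b) = √((17.8+26)/26) = 1.2979
Q* = 1,428.474 × 1.2979 ≈ 1,854.06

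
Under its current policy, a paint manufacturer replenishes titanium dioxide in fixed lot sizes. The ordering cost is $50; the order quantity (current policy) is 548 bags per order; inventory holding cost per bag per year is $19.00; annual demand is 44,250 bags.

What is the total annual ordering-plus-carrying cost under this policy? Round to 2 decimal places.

Annual ordering cost = (D/Q)·S = (44,250/548) × 50 = $4,037.41
Annual holding cost  = (Q/2)·H = (548/2) × 19 = $5,206.00
Total = $4,037.41 + $5,206.00 = $9,243.41

$9,243.41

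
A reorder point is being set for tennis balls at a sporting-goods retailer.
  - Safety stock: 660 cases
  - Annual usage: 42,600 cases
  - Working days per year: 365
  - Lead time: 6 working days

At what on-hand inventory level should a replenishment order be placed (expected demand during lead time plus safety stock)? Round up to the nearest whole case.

Daily demand d = 42,600 / 365 = 116.712 cases/day
Demand during lead time = 116.712 × 6 = 700.27
Reorder point = 700.27 + 660 = 1,360.27 → round up

1,361 cases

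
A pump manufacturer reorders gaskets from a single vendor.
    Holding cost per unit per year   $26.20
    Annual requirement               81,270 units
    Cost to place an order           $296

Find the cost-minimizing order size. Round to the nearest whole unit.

1,355 units

EOQ = √(2DS/H) = √(2 × 81,270 × 296 / 26.2)
    = √(1,836,329.77) ≈ 1,355.11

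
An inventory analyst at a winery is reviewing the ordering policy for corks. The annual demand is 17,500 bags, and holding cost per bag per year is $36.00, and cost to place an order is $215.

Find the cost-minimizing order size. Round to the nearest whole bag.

Q* = √(2·D·S / H) = √(2·17,500·215 / 36) = √209,027.8 ≈ 457.20

457 bags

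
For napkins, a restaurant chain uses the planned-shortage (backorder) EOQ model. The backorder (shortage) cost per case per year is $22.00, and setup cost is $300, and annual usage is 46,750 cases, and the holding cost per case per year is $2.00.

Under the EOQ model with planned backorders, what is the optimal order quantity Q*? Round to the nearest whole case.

Basic EOQ = √(2·46,750·300/2) = 3,744.997
Backorder adjustment √((H+b)/b) = √((2+22)/22) = 1.0445
Q* = 3,744.997 × 1.0445 ≈ 3,911.52

3,912 cases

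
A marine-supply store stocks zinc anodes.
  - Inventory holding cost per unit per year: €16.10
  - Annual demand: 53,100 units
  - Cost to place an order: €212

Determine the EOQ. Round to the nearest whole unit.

EOQ = √(2DS/H) = √(2 × 53,100 × 212 / 16.1)
    = √(1,398,409.94) ≈ 1,182.54

1,183 units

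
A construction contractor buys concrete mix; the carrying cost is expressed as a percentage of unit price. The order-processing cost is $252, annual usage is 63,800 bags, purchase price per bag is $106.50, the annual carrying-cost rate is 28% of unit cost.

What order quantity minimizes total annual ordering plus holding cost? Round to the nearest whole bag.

1,038 bags

Carrying cost H = $106.5 × 28% = $29.8200/bag/yr
Q* = √(2·D·S / H) = √(2·63,800·252 / 29.82) = √1,078,309.9 ≈ 1,038.42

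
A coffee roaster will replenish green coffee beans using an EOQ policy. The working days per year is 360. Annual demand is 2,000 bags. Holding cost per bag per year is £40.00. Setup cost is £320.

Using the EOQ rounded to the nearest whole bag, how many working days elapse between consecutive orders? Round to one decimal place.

32.2 days

Q* = √(2·D·S / H) = √(2·2,000·320 / 40) = √32,000.0 ≈ 178.89 → Q = 179 bags
T = Q/D × 360 days = 179/2,000 × 360 = 32.220 days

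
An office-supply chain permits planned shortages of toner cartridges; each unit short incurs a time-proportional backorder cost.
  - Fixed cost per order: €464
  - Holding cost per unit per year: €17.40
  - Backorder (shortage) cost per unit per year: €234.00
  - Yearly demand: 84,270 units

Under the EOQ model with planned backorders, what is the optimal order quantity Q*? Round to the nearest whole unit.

Basic EOQ = √(2·84,270·464/17.4) = 2,120.000
Backorder adjustment √((H+b)/b) = √((17.4+234)/234) = 1.0365
Q* = 2,120.000 × 1.0365 ≈ 2,197.41

2,197 units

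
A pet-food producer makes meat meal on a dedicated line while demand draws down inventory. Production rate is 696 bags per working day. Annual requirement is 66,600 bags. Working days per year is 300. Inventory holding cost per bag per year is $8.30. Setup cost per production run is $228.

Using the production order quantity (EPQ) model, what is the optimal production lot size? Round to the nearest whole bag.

2,318 bags

Daily demand d = 66,600/300 = 222.000; p = 696; 1 − d/p = 0.68103
EPQ = √(2DS / (H(1 − d/p)))
    = √(2 × 66,600 × 228 / (8.3 × 0.68103)) ≈ 2,317.91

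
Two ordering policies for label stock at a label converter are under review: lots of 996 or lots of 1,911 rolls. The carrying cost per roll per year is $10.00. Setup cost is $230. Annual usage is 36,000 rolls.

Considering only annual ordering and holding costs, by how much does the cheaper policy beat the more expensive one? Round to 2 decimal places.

$594.56

TC(Q) = (D/Q)S + (Q/2)H
TC(996) = (36,000/996)×230 + (996/2)×10 = $13,293.25
TC(1,911) = (36,000/1,911)×230 + (1,911/2)×10 = $13,887.81
|ΔTC| = |$13,293.25 − $13,887.81| = $594.56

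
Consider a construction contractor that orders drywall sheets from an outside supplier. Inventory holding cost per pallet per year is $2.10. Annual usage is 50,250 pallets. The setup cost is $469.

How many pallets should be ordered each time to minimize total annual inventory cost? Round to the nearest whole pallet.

4,738 pallets

Optimal lot size Q* = (2 × 50,250 × $469 / $2.1)^½ ≈ 4,737.62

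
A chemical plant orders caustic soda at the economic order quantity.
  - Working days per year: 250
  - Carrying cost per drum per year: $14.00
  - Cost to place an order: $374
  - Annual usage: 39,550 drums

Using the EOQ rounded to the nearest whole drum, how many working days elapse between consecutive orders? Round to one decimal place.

2DS/H = 2·39,550·374/14 = 2,113,100.00
EOQ = √2,113,100.00 ≈ 1,453.65 → Q = 1,454 drums
Cycle time = (working days × Q)/D = (250 × 1,454) / 39,550 = 9.191 days

9.2 days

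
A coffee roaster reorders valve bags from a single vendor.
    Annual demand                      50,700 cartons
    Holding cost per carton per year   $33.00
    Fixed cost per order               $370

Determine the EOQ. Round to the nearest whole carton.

1,066 cartons

EOQ = √(2DS/H) = √(2 × 50,700 × 370 / 33)
    = √(1,136,909.09) ≈ 1,066.26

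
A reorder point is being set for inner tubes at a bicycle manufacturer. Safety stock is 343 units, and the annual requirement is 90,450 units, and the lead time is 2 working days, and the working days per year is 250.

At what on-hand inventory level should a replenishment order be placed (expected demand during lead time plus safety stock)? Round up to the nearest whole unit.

Daily demand d = 90,450 / 250 = 361.800 units/day
Demand during lead time = 361.800 × 2 = 723.60
Reorder point = 723.60 + 343 = 1,066.60 → round up

1,067 units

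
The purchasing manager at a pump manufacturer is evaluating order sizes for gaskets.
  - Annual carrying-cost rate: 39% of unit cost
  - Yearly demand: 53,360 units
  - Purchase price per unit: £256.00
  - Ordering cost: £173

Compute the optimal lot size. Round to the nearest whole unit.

Carrying cost H = £256 × 39% = £99.8400/unit/yr
Q* = √(2·D·S / H) = √(2·53,360·173 / 99.84) = √184,921.5 ≈ 430.02

430 units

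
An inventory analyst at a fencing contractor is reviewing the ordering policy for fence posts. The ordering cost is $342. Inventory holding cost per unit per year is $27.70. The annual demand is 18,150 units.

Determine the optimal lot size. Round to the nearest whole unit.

Optimal lot size Q* = (2 × 18,150 × $342 / $27.7)^½ ≈ 669.46

669 units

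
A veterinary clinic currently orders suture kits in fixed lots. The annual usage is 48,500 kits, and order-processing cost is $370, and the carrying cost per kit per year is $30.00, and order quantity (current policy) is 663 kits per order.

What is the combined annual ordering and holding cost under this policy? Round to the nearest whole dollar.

Ordering: D/Q × S = 48,500/663 × $370 = $27,066.37
Holding:  Q/2 × H = 663/2 × $30 = $9,945.00
Total = $27,066.37 + $9,945.00 = $37,011.37

$37,011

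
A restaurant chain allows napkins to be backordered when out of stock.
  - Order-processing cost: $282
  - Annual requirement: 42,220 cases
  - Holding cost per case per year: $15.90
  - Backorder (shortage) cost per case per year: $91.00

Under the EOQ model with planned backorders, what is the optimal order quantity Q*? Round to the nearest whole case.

1,326 cases

Basic EOQ = √(2·42,220·282/15.9) = 1,223.771
Backorder adjustment √((H+b)/b) = √((15.9+91)/91) = 1.0838
Q* = 1,223.771 × 1.0838 ≈ 1,326.38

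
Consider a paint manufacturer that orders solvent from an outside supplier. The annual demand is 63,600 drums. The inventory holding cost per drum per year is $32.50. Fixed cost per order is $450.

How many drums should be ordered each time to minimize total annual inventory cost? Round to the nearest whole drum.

2DS/H = 2·63,600·450/32.5 = 1,761,230.77
EOQ = √1,761,230.77 ≈ 1,327.11

1,327 drums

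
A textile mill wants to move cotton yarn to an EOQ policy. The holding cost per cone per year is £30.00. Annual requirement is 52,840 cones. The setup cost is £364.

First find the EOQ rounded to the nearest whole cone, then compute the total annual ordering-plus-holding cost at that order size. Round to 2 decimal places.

2DS/H = 2·52,840·364/30 = 1,282,250.67
EOQ = √1,282,250.67 ≈ 1,132.37 → Q = 1,132 cones
Annual ordering cost = (D/Q)·S = (52,840/1,132) × 364 = £16,990.95
Annual holding cost  = (Q/2)·H = (1,132/2) × 30 = £16,980.00
Total = £16,990.95 + £16,980.00 = £33,970.95

£33,970.95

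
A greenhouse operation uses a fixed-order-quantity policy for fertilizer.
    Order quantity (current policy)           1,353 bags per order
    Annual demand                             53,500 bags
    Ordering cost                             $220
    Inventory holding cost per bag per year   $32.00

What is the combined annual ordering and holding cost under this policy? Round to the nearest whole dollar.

$30,347

Ordering: D/Q × S = 53,500/1,353 × $220 = $8,699.19
Holding:  Q/2 × H = 1,353/2 × $32 = $21,648.00
Total = $8,699.19 + $21,648.00 = $30,347.19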